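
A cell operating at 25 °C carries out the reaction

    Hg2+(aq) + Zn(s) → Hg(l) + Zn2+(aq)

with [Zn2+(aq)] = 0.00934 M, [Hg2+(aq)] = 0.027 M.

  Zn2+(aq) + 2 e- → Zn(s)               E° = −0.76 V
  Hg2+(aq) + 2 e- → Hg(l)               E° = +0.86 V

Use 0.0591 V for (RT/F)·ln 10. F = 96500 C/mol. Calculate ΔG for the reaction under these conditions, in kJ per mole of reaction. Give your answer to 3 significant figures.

With Hg²⁺/Hg reduced at the cathode, E°cell = +0.86 − (−0.76) = +1.62 V and n = 2.
Q = [Zn2+(aq)] / [Hg2+(aq)] = 0.346, so log Q = −0.461 and E = +1.62 − (0.0591/2)(−0.461) = +1.6336 V.
Finally ΔG = −nFE = −(2)(96500 C/mol)(+1.6336 V) = −315 kJ/mol.

−315 kJ/mol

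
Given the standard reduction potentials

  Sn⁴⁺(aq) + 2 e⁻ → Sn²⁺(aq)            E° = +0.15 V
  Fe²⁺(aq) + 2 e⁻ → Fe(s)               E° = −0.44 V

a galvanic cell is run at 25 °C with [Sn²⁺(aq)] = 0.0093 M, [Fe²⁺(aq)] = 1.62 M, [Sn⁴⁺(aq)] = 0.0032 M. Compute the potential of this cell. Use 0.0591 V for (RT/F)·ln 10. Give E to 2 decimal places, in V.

Sn⁴⁺/Sn²⁺ is reduced (cathode, E° = +0.15 V) and Fe²⁺/Fe is oxidized (anode).
E°cell = E°cat − E°an = +0.15 − (−0.44) = +0.59 V; n = 2.
For the overall reaction Sn⁴⁺(aq) + Fe(s) → Sn²⁺(aq) + Fe²⁺(aq), Q = ([Sn²⁺(aq)]·[Fe²⁺(aq)]) / [Sn⁴⁺(aq)] = 4.71, giving log Q = 0.673.
Applying E = E° − (RT ln10/nF)·log Q gives +0.59 − (0.0591/2)(0.673) = +0.57 V.

+0.57 V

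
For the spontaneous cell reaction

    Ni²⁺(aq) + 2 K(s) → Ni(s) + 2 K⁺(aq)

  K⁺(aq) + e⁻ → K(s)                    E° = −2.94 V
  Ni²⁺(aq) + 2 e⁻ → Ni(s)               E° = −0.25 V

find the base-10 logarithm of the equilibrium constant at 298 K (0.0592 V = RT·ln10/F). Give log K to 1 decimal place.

log K = 90.9

The Ni²⁺/Ni couple is reduced (cathode); E°cell = −0.25 − (−2.94) = +2.69 V with n = 2.
At equilibrium E = 0, so log K = nE°cell / 0.0592 = (2)(+2.69) / 0.0592 = 90.9.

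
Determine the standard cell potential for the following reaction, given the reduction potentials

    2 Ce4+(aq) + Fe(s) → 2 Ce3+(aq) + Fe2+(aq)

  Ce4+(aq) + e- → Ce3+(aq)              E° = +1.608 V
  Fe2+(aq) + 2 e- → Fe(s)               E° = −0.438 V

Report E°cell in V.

+2.046 V

In the reaction as written, Ce4+(aq) is reduced (cathode) and Fe2+(aq) is produced by oxidation at the anode.
E°cell = E°(cathode) − E°(anode) = +1.608 − (−0.438) = +2.046 V.
The positive value indicates the reaction is spontaneous as written.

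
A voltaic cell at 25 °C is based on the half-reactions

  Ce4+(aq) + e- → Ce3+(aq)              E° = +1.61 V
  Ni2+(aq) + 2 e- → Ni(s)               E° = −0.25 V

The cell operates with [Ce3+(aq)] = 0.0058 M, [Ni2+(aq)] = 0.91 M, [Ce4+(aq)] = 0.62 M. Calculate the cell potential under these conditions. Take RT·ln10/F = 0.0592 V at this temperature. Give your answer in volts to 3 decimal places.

Since E°(Ce⁴⁺/Ce³⁺) > E°(Ni²⁺/Ni), Ce⁴⁺/Ce³⁺ serves as the cathode.
E°cell = E°cat − E°an = +1.61 − (−0.25) = +1.86 V; n = 2.
Balancing gives 2 Ce4+(aq) + Ni(s) → 2 Ce3+(aq) + Ni2+(aq); hence Q = ([Ce3+(aq)]^2·[Ni2+(aq)]) / [Ce4+(aq)]^2 = 7.96×10^−5 (log Q = −4.099).
Applying E = E° − (RT ln10/nF)·log Q gives +1.86 − (0.0592/2)(−4.099) = +1.981 V.

+1.981 V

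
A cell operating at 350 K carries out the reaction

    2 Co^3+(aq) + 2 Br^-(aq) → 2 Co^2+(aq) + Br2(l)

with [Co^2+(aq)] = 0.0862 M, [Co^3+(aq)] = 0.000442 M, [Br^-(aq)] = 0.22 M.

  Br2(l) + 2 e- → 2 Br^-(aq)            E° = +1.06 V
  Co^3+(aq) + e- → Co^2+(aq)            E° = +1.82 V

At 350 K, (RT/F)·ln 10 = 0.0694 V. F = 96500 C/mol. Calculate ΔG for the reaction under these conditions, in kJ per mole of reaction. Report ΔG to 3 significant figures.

E°cell = +1.82 − (+1.06) = +0.76 V; the balanced reaction transfers n = 2 electrons.
The reaction quotient is [Co^2+(aq)]^2 / ([Co^3+(aq)]^2·[Br^-(aq)]^2) = 7.86×10^5; by Nernst, E = +0.76 − (0.0694/2)(5.895) = +0.5554 V.
ΔG = −nFE = −(2)(96500)(+0.5554) J/mol = −107 kJ/mol.

−107 kJ/mol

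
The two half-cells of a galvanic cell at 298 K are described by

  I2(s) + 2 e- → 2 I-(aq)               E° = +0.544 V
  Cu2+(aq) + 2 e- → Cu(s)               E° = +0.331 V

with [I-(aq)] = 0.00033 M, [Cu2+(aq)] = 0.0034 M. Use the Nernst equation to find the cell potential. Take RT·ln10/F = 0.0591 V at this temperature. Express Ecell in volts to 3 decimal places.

The I₂/I⁻ couple has the more positive E°, so it is the cathode; Cu²⁺/Cu is the anode.
E°cell = +0.544 − (+0.331) = +0.213 V, with n = 2 electrons transferred.
For the overall reaction I2(s) + Cu(s) → 2 I-(aq) + Cu2+(aq), Q = [I-(aq)]^2·[Cu2+(aq)] = 3.7×10^−10, giving log Q = −9.431.
E = E° − (0.0591/n)·log Q = +0.213 − (0.0591/2)(−9.431) = +0.492 V.

+0.492 V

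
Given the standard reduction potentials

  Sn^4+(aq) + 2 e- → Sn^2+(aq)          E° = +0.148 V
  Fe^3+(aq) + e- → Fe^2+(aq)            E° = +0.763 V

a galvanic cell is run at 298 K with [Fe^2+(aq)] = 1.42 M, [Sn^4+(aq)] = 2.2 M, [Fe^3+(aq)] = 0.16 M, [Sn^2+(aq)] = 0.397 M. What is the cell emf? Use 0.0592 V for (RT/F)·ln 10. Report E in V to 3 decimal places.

+0.537 V

The Fe³⁺/Fe²⁺ couple has the more positive E°, so it is the cathode; Sn⁴⁺/Sn²⁺ is the anode.
E°cell = E°cat − E°an = +0.763 − (+0.148) = +0.615 V; n = 2.
For the overall reaction 2 Fe^3+(aq) + Sn^2+(aq) → 2 Fe^2+(aq) + Sn^4+(aq), Q = ([Fe^2+(aq)]^2·[Sn^4+(aq)]) / ([Fe^3+(aq)]^2·[Sn^2+(aq)]) = 436, giving log Q = 2.640.
Applying E = E° − (RT ln10/nF)·log Q gives +0.615 − (0.0592/2)(2.640) = +0.537 V.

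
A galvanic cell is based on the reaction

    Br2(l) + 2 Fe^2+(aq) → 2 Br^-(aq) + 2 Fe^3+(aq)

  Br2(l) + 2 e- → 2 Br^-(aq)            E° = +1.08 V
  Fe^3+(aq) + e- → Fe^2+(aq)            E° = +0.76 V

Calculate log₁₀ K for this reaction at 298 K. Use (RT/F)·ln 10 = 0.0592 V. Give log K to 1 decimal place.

The Br₂/Br⁻ couple is reduced (cathode); E°cell = +1.08 − (+0.76) = +0.32 V with n = 2.
At equilibrium E = 0, so log K = nE°cell / 0.0592 = (2)(+0.32) / 0.0592 = 10.8.

log K = 10.8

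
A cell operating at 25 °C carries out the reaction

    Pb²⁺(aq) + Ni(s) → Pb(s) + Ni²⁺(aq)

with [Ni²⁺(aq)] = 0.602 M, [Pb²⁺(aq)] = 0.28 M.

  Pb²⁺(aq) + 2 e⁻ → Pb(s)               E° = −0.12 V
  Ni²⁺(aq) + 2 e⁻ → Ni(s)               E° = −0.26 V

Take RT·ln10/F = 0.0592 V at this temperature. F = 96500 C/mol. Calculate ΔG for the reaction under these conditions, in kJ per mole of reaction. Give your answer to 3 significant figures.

The standard cell potential is −0.12 − (−0.26) = +0.14 V, with n = 2 electrons in the balanced equation.
The reaction quotient is [Ni²⁺(aq)] / [Pb²⁺(aq)] = 2.15; by Nernst, E = +0.14 − (0.0592/2)(0.332) = +0.1302 V.
ΔG = −nFE = −(2)(96500)(+0.1302) J/mol = −25.1 kJ/mol.

−25.1 kJ/mol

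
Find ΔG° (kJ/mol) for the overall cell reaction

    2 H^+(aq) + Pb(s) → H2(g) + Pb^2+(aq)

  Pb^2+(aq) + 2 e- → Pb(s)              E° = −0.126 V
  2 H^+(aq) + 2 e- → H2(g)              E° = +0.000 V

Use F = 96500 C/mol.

−24.3 kJ/mol

In the reaction as written H^+(aq) is reduced, so the 2H⁺/H₂ couple is the cathode and Pb²⁺/Pb is the anode.
E°cell = +0.000 − (−0.126) = +0.126 V; balancing electrons gives n = 2.
ΔG° = −nFE°cell = −(2)(96500)(+0.126) J/mol = −24.3 kJ/mol.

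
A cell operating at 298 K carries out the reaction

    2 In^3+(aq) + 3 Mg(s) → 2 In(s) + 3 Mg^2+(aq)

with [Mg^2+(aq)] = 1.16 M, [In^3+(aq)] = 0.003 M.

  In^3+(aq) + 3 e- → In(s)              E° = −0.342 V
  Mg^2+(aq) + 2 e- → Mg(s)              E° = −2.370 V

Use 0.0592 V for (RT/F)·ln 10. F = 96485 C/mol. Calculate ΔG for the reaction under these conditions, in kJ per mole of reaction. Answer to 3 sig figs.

−1140 kJ/mol

E°cell = −0.342 − (−2.370) = +2.028 V; the balanced reaction transfers n = 6 electrons.
Here Q = [Mg^2+(aq)]^3 / [In^3+(aq)]^2 = 1.73×10^5 (log Q = 5.239), giving E = +2.028 − (0.0592/6)·(5.239) = +1.9763 V.
ΔG = −nFE = −(6)(96485)(+1.9763) J/mol = −1140 kJ/mol.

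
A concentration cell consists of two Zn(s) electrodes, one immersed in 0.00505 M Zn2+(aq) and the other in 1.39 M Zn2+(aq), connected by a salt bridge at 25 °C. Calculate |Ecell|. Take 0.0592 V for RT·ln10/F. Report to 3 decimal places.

0.072 V

For a concentration cell E°cell = 0, since both electrodes use the same couple.
The compartment with the higher Zn2+(aq) concentration (1.39 M) acts as the cathode; ions are reduced there and produced at the dilute (0.00505 M) anode.
With n = 2, Ecell = −(0.0592/2)·log([dilute]/[conc]) = −(0.0592/2)·log(0.00505/1.39) = +0.072 V.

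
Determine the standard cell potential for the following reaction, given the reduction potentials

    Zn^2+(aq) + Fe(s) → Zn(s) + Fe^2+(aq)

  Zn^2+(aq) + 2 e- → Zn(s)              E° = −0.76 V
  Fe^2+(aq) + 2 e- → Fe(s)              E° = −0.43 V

Zn^2+(aq) gains electrons, so the Zn²⁺/Zn couple is the cathode; the Fe²⁺/Fe couple is the anode.
E°cell = E°(cathode) − E°(anode) = −0.76 − (−0.43) = −0.33 V.

−0.33 V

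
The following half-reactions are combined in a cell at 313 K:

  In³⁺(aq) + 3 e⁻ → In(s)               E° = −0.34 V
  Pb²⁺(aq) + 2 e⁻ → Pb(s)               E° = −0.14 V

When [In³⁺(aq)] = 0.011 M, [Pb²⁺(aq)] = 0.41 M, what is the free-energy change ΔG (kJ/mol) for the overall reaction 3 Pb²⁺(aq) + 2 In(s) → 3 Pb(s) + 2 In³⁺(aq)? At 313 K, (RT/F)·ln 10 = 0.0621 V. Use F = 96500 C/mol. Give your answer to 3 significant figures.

−132 kJ/mol

With Pb²⁺/Pb reduced at the cathode, E°cell = −0.14 − (−0.34) = +0.20 V and n = 6.
The reaction quotient is [In³⁺(aq)]^2 / [Pb²⁺(aq)]^3 = 0.00176; by Nernst, E = +0.20 − (0.0621/6)(−2.756) = +0.2285 V.
Then ΔG = −nFE = −6 × 96500 × +0.2285 J/mol = −132 kJ/mol.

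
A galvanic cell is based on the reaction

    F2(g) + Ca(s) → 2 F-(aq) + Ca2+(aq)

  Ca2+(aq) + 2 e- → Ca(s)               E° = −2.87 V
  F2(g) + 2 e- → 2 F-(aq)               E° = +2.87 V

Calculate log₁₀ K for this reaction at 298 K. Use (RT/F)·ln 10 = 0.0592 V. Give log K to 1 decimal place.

log K = 193.9

The F₂/F⁻ couple is reduced (cathode); E°cell = +2.87 − (−2.87) = +5.74 V with n = 2.
At equilibrium E = 0, so log K = nE°cell / 0.0592 = (2)(+5.74) / 0.0592 = 193.9.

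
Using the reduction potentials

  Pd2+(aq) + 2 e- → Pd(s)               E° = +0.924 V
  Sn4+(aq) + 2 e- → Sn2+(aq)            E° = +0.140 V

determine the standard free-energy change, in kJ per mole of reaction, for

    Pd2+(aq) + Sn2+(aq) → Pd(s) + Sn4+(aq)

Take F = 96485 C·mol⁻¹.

−151 kJ/mol

In the reaction as written Pd2+(aq) is reduced, so the Pd²⁺/Pd couple is the cathode and Sn⁴⁺/Sn²⁺ is the anode.
E°cell = +0.924 − (+0.140) = +0.784 V; balancing electrons gives n = 2.
ΔG° = −nFE°cell = −(2)(96485)(+0.784) J/mol = −151 kJ/mol.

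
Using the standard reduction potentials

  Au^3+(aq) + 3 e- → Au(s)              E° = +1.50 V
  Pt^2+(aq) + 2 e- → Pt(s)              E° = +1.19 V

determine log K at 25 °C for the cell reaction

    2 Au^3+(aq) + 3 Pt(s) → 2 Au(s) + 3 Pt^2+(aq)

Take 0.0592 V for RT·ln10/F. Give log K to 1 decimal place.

The Au³⁺/Au couple is reduced (cathode); E°cell = +1.50 − (+1.19) = +0.31 V with n = 6.
At equilibrium E = 0, so log K = nE°cell / 0.0592 = (6)(+0.31) / 0.0592 = 31.4.

log K = 31.4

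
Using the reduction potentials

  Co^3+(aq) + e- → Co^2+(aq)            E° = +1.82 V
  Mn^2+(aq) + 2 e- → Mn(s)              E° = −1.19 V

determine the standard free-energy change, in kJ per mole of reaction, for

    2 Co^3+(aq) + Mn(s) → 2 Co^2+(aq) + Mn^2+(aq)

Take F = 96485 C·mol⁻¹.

−581 kJ/mol

In the reaction as written Co^3+(aq) is reduced, so the Co³⁺/Co²⁺ couple is the cathode and Mn²⁺/Mn is the anode.
E°cell = +1.82 − (−1.19) = +3.01 V; balancing electrons gives n = 2.
ΔG° = −nFE°cell = −(2)(96485)(+3.01) J/mol = −581 kJ/mol.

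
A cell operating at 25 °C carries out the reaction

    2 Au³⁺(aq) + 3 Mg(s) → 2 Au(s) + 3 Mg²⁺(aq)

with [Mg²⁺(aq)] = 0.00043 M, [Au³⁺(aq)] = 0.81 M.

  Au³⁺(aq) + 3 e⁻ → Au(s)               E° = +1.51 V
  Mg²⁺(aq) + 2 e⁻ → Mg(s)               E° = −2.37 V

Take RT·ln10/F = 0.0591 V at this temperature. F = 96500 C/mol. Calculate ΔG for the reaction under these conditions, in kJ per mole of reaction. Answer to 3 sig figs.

−2300 kJ/mol

E°cell = +1.51 − (−2.37) = +3.88 V; the balanced reaction transfers n = 6 electrons.
Here Q = [Mg²⁺(aq)]^3 / [Au³⁺(aq)]^2 = 1.21×10^−10 (log Q = −9.917), giving E = +3.88 − (0.0591/6)·(−9.917) = +3.9777 V.
Then ΔG = −nFE = −6 × 96500 × +3.9777 J/mol = −2300 kJ/mol.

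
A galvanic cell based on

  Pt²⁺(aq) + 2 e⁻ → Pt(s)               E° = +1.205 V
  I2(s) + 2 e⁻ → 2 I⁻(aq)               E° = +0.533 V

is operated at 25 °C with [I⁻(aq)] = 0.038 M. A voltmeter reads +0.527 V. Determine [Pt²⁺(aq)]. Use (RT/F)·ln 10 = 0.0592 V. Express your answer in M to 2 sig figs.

With Pt²⁺/Pt at the cathode and I₂/I⁻ at the anode, E°cell = +1.205 − (+0.533) = +0.672 V (n = 2).
Since E = E° − (0.0592/n)·log Q, log Q = n(E° − E)/0.0592 = 4.899.
For Pt²⁺(aq) + 2 I⁻(aq) → Pt(s) + I2(s), the reaction quotient is Q = 1 / ([Pt²⁺(aq)]·[I⁻(aq)]^2).
Substituting the known concentrations and solving, log [Pt²⁺(aq)] = −2.059 and [Pt²⁺(aq)] = 0.0087 M.

0.0087 M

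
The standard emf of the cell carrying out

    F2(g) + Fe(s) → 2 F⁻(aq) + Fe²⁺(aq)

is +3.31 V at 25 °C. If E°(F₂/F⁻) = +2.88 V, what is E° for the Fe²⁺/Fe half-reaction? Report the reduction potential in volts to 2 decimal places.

In the reaction as written the F₂/F⁻ couple is reduced (cathode) and Fe²⁺/Fe is oxidized (anode), so E°cell = E°(F₂/F⁻) − E°(Fe²⁺/Fe).
E°(Fe²⁺/Fe) = E°(cathode) − E°cell = +2.88 − (+3.31) = −0.43 V.

−0.43 V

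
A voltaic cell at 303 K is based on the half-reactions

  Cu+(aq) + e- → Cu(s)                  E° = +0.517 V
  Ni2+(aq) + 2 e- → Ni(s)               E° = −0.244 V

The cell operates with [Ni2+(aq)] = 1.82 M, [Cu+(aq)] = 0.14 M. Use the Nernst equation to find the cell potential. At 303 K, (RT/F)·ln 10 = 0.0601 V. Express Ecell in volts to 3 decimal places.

Cu⁺/Cu is reduced (cathode, E° = +0.517 V) and Ni²⁺/Ni is oxidized (anode).
E°cell = E°cat − E°an = +0.517 − (−0.244) = +0.761 V; n = 2.
For the overall reaction 2 Cu+(aq) + Ni(s) → 2 Cu(s) + Ni2+(aq), Q = [Ni2+(aq)] / [Cu+(aq)]^2 = 92.9, giving log Q = 1.968.
E = E° − (0.0601/n)·log Q = +0.761 − (0.0601/2)(1.968) = +0.702 V.

+0.702 V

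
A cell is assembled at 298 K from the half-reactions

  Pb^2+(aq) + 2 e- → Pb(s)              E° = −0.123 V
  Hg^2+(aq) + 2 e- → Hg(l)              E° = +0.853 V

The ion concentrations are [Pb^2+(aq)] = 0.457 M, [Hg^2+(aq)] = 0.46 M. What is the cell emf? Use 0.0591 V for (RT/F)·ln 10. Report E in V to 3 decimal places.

+0.976 V

Since E°(Hg²⁺/Hg) > E°(Pb²⁺/Pb), Hg²⁺/Hg serves as the cathode.
E°cell = +0.853 − (−0.123) = +0.976 V, with n = 2 electrons transferred.
Balancing gives Hg^2+(aq) + Pb(s) → Hg(l) + Pb^2+(aq); hence Q = [Pb^2+(aq)] / [Hg^2+(aq)] = 0.993 (log Q = −0.003).
By the Nernst equation, E = +0.976 − (0.0591/2)·(−0.003) = +0.976 V.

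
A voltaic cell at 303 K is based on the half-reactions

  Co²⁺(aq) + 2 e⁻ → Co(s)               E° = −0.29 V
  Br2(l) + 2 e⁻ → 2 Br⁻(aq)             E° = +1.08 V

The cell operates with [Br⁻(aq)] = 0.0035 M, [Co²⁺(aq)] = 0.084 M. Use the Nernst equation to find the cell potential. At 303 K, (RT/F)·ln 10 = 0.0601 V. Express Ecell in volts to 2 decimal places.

+1.55 V

Br₂/Br⁻ is reduced (cathode, E° = +1.08 V) and Co²⁺/Co is oxidized (anode).
The standard potential is +1.08 − (−0.29) = +1.37 V and the balanced reaction transfers n = 2 electrons.
For the overall reaction Br2(l) + Co(s) → 2 Br⁻(aq) + Co²⁺(aq), Q = [Br⁻(aq)]^2·[Co²⁺(aq)] = 1.03×10^−6, giving log Q = −5.988.
Applying E = E° − (RT ln10/nF)·log Q gives +1.37 − (0.0601/2)(−5.988) = +1.55 V.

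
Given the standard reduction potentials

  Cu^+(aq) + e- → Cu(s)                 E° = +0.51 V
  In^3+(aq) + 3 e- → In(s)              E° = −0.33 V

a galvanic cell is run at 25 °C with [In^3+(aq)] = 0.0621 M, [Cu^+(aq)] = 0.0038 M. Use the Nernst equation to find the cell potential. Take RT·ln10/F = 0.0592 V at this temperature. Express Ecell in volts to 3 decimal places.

+0.721 V

The Cu⁺/Cu couple has the more positive E°, so it is the cathode; In³⁺/In is the anode.
E°cell = E°cat − E°an = +0.51 − (−0.33) = +0.84 V; n = 3.
The balanced reaction is 3 Cu^+(aq) + In(s) → 3 Cu(s) + In^3+(aq), so Q = [In^3+(aq)] / [Cu^+(aq)]^3 = 1.13×10^6 and log Q = 6.054.
Applying E = E° − (RT ln10/nF)·log Q gives +0.84 − (0.0592/3)(6.054) = +0.721 V.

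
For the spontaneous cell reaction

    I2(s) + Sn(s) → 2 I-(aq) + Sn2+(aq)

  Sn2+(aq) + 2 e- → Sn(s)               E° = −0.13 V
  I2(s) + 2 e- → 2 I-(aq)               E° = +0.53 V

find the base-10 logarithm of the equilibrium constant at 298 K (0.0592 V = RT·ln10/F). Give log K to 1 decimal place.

log K = 22.3

The I₂/I⁻ couple is reduced (cathode); E°cell = +0.53 − (−0.13) = +0.66 V with n = 2.
At equilibrium E = 0, so log K = nE°cell / 0.0592 = (2)(+0.66) / 0.0592 = 22.3.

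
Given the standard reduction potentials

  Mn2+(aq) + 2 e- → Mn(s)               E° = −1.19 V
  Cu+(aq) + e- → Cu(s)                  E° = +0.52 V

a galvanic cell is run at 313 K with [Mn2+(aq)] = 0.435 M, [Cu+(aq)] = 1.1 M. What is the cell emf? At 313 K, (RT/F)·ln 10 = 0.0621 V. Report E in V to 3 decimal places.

+1.724 V

Cu⁺/Cu is reduced (cathode, E° = +0.52 V) and Mn²⁺/Mn is oxidized (anode).
E°cell = E°cat − E°an = +0.52 − (−1.19) = +1.71 V; n = 2.
For the overall reaction 2 Cu+(aq) + Mn(s) → 2 Cu(s) + Mn2+(aq), Q = [Mn2+(aq)] / [Cu+(aq)]^2 = 0.36, giving log Q = −0.444.
Applying E = E° − (RT ln10/nF)·log Q gives +1.71 − (0.0621/2)(−0.444) = +1.724 V.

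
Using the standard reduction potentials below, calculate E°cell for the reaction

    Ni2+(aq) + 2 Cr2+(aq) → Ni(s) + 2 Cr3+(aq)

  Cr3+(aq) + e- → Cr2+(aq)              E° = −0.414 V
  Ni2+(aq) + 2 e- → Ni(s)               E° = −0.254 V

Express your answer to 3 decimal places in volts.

+0.160 V

Ni2+(aq) gains electrons, so the Ni²⁺/Ni couple is the cathode; the Cr³⁺/Cr²⁺ couple is the anode.
E°cell = E°(cathode) − E°(anode) = −0.254 − (−0.414) = +0.160 V.
The positive value indicates the reaction is spontaneous as written.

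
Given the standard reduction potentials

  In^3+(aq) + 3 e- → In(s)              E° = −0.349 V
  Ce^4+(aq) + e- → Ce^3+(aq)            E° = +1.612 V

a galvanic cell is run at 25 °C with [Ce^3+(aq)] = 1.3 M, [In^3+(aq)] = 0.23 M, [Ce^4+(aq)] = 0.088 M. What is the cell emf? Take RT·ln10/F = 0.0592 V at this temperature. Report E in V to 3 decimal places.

+1.904 V

Ce⁴⁺/Ce³⁺ is reduced (cathode, E° = +1.612 V) and In³⁺/In is oxidized (anode).
The standard potential is +1.612 − (−0.349) = +1.961 V and the balanced reaction transfers n = 3 electrons.
The balanced reaction is 3 Ce^4+(aq) + In(s) → 3 Ce^3+(aq) + In^3+(aq), so Q = ([Ce^3+(aq)]^3·[In^3+(aq)]) / [Ce^4+(aq)]^3 = 741 and log Q = 2.870.
By the Nernst equation, E = +1.961 − (0.0592/3)·(2.870) = +1.904 V.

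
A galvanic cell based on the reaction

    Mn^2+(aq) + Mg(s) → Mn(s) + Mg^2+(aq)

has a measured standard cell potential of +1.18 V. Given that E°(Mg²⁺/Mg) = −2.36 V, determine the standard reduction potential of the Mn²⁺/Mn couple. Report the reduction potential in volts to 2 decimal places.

−1.18 V

In the reaction as written the Mn²⁺/Mn couple is reduced (cathode) and Mg²⁺/Mg is oxidized (anode), so E°cell = E°(Mn²⁺/Mn) − E°(Mg²⁺/Mg).
E°(Mn²⁺/Mn) = E°cell + E°(anode) = +1.18 + (−2.36) = −1.18 V.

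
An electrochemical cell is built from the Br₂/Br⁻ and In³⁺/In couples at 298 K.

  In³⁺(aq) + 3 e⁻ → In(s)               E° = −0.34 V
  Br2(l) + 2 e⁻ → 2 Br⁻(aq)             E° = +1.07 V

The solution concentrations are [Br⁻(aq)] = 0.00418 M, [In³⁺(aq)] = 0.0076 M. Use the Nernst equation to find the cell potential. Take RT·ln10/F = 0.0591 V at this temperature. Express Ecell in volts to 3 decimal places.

Br₂/Br⁻ is reduced (cathode, E° = +1.07 V) and In³⁺/In is oxidized (anode).
E°cell = +1.07 − (−0.34) = +1.41 V, with n = 6 electrons transferred.
Balancing gives 3 Br2(l) + 2 In(s) → 6 Br⁻(aq) + 2 In³⁺(aq); hence Q = [Br⁻(aq)]^6·[In³⁺(aq)]^2 = 3.08×10^−19 (log Q = −18.511).
By the Nernst equation, E = +1.41 − (0.0591/6)·(−18.511) = +1.592 V.

+1.592 V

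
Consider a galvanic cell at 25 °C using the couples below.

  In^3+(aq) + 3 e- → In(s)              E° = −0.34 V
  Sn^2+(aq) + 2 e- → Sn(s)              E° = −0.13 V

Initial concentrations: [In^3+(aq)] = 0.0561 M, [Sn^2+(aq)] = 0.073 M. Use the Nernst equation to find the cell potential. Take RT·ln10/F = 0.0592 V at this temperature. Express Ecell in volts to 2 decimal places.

+0.20 V

Sn²⁺/Sn is reduced (cathode, E° = −0.13 V) and In³⁺/In is oxidized (anode).
The standard potential is −0.13 − (−0.34) = +0.21 V and the balanced reaction transfers n = 6 electrons.
The balanced reaction is 3 Sn^2+(aq) + 2 In(s) → 3 Sn(s) + 2 In^3+(aq), so Q = [In^3+(aq)]^2 / [Sn^2+(aq)]^3 = 8.09 and log Q = 0.908.
E = E° − (0.0592/n)·log Q = +0.21 − (0.0592/6)(0.908) = +0.20 V.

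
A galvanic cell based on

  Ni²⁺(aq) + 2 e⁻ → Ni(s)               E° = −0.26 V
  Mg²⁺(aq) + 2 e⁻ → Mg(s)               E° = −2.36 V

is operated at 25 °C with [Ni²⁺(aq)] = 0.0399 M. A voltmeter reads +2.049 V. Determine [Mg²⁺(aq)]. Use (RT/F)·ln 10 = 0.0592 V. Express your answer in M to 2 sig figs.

2.1 M

With Ni²⁺/Ni at the cathode and Mg²⁺/Mg at the anode, E°cell = −0.26 − (−2.36) = +2.10 V (n = 2).
Since E = E° − (0.0592/n)·log Q, log Q = n(E° − E)/0.0592 = 1.723.
The balanced reaction is Ni²⁺(aq) + Mg(s) → Ni(s) + Mg²⁺(aq), so Q = [Mg²⁺(aq)] / [Ni²⁺(aq)].
Solving for the unknown gives log [Mg²⁺(aq)] = 0.324, so [Mg²⁺(aq)] ≈ 2.1 M.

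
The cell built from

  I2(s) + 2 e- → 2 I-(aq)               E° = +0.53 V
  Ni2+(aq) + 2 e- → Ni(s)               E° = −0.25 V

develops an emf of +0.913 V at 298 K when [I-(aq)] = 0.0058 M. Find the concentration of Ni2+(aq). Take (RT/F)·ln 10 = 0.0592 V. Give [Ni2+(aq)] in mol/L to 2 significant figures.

The I₂/I⁻ couple has the larger reduction potential, so it is the cathode: E°cell = +0.53 − (−0.25) = +0.78 V and n = 2.
Rearranging E = E° − (0.0592/n)·log Q gives log Q = 2(+0.78 − (+0.913))/0.0592 = −4.493.
The balanced reaction is I2(s) + Ni(s) → 2 I-(aq) + Ni2+(aq), so Q = [I-(aq)]^2·[Ni2+(aq)].
Solving for the unknown gives log [Ni2+(aq)] = −0.020, so [Ni2+(aq)] ≈ 0.95 M.

0.95 M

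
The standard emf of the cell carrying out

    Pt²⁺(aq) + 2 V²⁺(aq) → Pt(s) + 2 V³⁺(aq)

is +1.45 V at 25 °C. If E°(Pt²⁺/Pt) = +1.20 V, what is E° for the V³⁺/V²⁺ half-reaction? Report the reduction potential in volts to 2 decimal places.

In the reaction as written the Pt²⁺/Pt couple is reduced (cathode) and V³⁺/V²⁺ is oxidized (anode), so E°cell = E°(Pt²⁺/Pt) − E°(V³⁺/V²⁺).
E°(V³⁺/V²⁺) = E°(cathode) − E°cell = +1.20 − (+1.45) = −0.25 V.

−0.25 V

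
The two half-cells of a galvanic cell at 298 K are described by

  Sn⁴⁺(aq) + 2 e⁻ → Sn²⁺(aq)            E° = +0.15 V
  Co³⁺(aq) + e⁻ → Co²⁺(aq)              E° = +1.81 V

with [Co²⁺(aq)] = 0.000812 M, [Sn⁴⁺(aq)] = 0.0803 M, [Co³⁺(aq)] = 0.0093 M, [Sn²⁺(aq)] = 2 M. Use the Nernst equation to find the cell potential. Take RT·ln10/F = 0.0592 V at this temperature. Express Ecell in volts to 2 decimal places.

Since E°(Co³⁺/Co²⁺) > E°(Sn⁴⁺/Sn²⁺), Co³⁺/Co²⁺ serves as the cathode.
E°cell = +1.81 − (+0.15) = +1.66 V, with n = 2 electrons transferred.
Balancing gives 2 Co³⁺(aq) + Sn²⁺(aq) → 2 Co²⁺(aq) + Sn⁴⁺(aq); hence Q = ([Co²⁺(aq)]^2·[Sn⁴⁺(aq)]) / ([Co³⁺(aq)]^2·[Sn²⁺(aq)]) = 0.000306 (log Q = −3.514).
Applying E = E° − (RT ln10/nF)·log Q gives +1.66 − (0.0592/2)(−3.514) = +1.76 V.

+1.76 V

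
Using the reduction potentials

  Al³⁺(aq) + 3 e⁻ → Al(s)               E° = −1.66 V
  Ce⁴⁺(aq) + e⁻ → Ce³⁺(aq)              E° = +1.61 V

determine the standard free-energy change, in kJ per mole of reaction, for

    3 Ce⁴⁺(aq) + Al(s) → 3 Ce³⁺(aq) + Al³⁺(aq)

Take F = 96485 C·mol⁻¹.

In the reaction as written Ce⁴⁺(aq) is reduced, so the Ce⁴⁺/Ce³⁺ couple is the cathode and Al³⁺/Al is the anode.
E°cell = +1.61 − (−1.66) = +3.27 V; balancing electrons gives n = 3.
ΔG° = −nFE°cell = −(3)(96485)(+3.27) J/mol = −947 kJ/mol.

−947 kJ/mol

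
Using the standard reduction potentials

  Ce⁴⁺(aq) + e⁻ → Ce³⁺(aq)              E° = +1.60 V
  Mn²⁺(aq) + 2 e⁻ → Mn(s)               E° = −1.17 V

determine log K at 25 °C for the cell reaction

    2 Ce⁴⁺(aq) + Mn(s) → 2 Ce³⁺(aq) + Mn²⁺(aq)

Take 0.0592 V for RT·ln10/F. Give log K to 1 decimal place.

log K = 93.6

The Ce⁴⁺/Ce³⁺ couple is reduced (cathode); E°cell = +1.60 − (−1.17) = +2.77 V with n = 2.
At equilibrium E = 0, so log K = nE°cell / 0.0592 = (2)(+2.77) / 0.0592 = 93.6.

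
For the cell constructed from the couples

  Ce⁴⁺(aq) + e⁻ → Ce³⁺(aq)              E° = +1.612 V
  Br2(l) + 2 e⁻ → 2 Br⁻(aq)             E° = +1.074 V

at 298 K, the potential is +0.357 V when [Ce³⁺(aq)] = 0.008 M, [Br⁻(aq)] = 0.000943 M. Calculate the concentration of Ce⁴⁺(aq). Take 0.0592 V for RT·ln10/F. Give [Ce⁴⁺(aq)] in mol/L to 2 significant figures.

Ce⁴⁺/Ce³⁺ is the cathode (higher E°); E°cell = +1.612 − (+1.074) = +0.538 V with n = 2.
Rearranging E = E° − (0.0592/n)·log Q gives log Q = 2(+0.538 − (+0.357))/0.0592 = 6.115.
The balanced reaction is 2 Ce⁴⁺(aq) + 2 Br⁻(aq) → 2 Ce³⁺(aq) + Br2(l), so Q = [Ce³⁺(aq)]^2 / ([Ce⁴⁺(aq)]^2·[Br⁻(aq)]^2).
Solving for the unknown gives log [Ce⁴⁺(aq)] = −2.129, so [Ce⁴⁺(aq)] ≈ 0.0074 M.

0.0074 M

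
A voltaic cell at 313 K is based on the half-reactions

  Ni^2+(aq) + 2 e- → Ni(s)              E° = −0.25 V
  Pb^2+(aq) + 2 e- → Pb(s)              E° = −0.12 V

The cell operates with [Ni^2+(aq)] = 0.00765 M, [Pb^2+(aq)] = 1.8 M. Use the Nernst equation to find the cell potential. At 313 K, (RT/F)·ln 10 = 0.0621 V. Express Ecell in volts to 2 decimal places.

+0.20 V

The Pb²⁺/Pb couple has the more positive E°, so it is the cathode; Ni²⁺/Ni is the anode.
E°cell = −0.12 − (−0.25) = +0.13 V, with n = 2 electrons transferred.
For the overall reaction Pb^2+(aq) + Ni(s) → Pb(s) + Ni^2+(aq), Q = [Ni^2+(aq)] / [Pb^2+(aq)] = 0.00425, giving log Q = −2.372.
Applying E = E° − (RT ln10/nF)·log Q gives +0.13 − (0.0621/2)(−2.372) = +0.20 V.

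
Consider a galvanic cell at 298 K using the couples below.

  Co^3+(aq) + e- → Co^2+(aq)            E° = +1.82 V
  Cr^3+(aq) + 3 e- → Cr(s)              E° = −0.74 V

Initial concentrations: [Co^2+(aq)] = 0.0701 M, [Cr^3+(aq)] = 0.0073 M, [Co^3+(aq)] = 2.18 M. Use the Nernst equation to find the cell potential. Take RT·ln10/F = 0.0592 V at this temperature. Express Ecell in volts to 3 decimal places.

The Co³⁺/Co²⁺ couple has the more positive E°, so it is the cathode; Cr³⁺/Cr is the anode.
E°cell = +1.82 − (−0.74) = +2.56 V, with n = 3 electrons transferred.
For the overall reaction 3 Co^3+(aq) + Cr(s) → 3 Co^2+(aq) + Cr^3+(aq), Q = ([Co^2+(aq)]^3·[Cr^3+(aq)]) / [Co^3+(aq)]^3 = 2.43×10^−7, giving log Q = −6.615.
By the Nernst equation, E = +2.56 − (0.0592/3)·(−6.615) = +2.691 V.

+2.691 V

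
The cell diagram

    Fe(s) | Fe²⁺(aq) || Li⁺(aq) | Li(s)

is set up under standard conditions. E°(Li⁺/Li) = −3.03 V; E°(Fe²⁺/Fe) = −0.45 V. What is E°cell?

By convention the left-hand electrode in cell notation is the anode (oxidation) and the right-hand electrode is the cathode (reduction).
E°cell = E°(right) − E°(left) = −3.03 − (−0.45) = −2.58 V.
The negative sign shows that, as written, the cell would require an external voltage to drive the reaction.

−2.58 V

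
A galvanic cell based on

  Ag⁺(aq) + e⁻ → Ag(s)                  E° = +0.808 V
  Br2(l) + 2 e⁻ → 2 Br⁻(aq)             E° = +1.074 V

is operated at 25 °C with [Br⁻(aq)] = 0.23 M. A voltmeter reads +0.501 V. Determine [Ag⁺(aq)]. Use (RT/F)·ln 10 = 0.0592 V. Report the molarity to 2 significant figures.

0.00047 M

With Br₂/Br⁻ at the cathode and Ag⁺/Ag at the anode, E°cell = +1.074 − (+0.808) = +0.266 V (n = 2).
Rearranging E = E° − (0.0592/n)·log Q gives log Q = 2(+0.266 − (+0.501))/0.0592 = −7.939.
The balanced reaction is Br2(l) + 2 Ag(s) → 2 Br⁻(aq) + 2 Ag⁺(aq), so Q = [Br⁻(aq)]^2·[Ag⁺(aq)]^2.
Isolating [Ag⁺(aq)] in Q = 10^{−7.939} yields log [Ag⁺(aq)] = −3.331, i.e. 0.00047 M.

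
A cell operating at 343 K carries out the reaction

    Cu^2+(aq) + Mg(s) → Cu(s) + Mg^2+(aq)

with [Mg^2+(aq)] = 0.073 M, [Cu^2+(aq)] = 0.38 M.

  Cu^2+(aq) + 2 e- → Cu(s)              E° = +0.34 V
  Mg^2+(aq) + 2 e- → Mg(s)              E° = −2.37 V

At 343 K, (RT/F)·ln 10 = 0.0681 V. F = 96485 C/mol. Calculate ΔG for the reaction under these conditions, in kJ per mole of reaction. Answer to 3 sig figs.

The standard cell potential is +0.34 − (−2.37) = +2.71 V, with n = 2 electrons in the balanced equation.
The reaction quotient is [Mg^2+(aq)] / [Cu^2+(aq)] = 0.192; by Nernst, E = +2.71 − (0.0681/2)(−0.716) = +2.7344 V.
ΔG = −nFE = −(2)(96485)(+2.7344) J/mol = −528 kJ/mol.

−528 kJ/mol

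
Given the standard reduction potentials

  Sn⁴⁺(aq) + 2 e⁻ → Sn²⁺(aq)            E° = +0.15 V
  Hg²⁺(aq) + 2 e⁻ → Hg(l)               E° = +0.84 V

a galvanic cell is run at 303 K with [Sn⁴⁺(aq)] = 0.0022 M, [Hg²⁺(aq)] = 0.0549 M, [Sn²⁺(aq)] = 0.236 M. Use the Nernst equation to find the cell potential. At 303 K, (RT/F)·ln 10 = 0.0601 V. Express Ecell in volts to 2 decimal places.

Hg²⁺/Hg is reduced (cathode, E° = +0.84 V) and Sn⁴⁺/Sn²⁺ is oxidized (anode).
E°cell = E°cat − E°an = +0.84 − (+0.15) = +0.69 V; n = 2.
For the overall reaction Hg²⁺(aq) + Sn²⁺(aq) → Hg(l) + Sn⁴⁺(aq), Q = [Sn⁴⁺(aq)] / ([Hg²⁺(aq)]·[Sn²⁺(aq)]) = 0.17, giving log Q = −0.770.
Applying E = E° − (RT ln10/nF)·log Q gives +0.69 − (0.0601/2)(−0.770) = +0.71 V.

+0.71 V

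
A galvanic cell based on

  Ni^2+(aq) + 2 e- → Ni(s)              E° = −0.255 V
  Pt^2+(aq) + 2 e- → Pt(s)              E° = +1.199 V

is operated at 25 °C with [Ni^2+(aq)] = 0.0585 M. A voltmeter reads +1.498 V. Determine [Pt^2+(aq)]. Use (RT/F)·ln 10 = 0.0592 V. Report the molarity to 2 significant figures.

1.8 M

The Pt²⁺/Pt couple has the larger reduction potential, so it is the cathode: E°cell = +1.199 − (−0.255) = +1.454 V and n = 2.
From the Nernst equation, log Q = n(E° − E)/0.0592 = 2·(+1.454 − (+1.498))/0.0592 = −1.486.
For Pt^2+(aq) + Ni(s) → Pt(s) + Ni^2+(aq), the reaction quotient is Q = [Ni^2+(aq)] / [Pt^2+(aq)].
Solving for the unknown gives log [Pt^2+(aq)] = 0.253, so [Pt^2+(aq)] ≈ 1.8 M.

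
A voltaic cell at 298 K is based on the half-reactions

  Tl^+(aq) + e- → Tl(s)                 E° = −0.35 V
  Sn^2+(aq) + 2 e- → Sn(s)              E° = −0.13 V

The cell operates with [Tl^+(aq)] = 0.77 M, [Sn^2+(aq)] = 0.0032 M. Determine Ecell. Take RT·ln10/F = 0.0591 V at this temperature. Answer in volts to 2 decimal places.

Since E°(Sn²⁺/Sn) > E°(Tl⁺/Tl), Sn²⁺/Sn serves as the cathode.
E°cell = E°cat − E°an = −0.13 − (−0.35) = +0.22 V; n = 2.
For the overall reaction Sn^2+(aq) + 2 Tl(s) → Sn(s) + 2 Tl^+(aq), Q = [Tl^+(aq)]^2 / [Sn^2+(aq)] = 185, giving log Q = 2.268.
E = E° − (0.0591/n)·log Q = +0.22 − (0.0591/2)(2.268) = +0.15 V.

+0.15 V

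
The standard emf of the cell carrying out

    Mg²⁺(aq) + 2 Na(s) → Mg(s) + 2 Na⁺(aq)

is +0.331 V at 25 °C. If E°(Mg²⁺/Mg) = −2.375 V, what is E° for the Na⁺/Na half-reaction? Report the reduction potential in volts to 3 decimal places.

In the reaction as written the Mg²⁺/Mg couple is reduced (cathode) and Na⁺/Na is oxidized (anode), so E°cell = E°(Mg²⁺/Mg) − E°(Na⁺/Na).
E°(Na⁺/Na) = E°(cathode) − E°cell = −2.375 − (+0.331) = −2.706 V.

−2.706 V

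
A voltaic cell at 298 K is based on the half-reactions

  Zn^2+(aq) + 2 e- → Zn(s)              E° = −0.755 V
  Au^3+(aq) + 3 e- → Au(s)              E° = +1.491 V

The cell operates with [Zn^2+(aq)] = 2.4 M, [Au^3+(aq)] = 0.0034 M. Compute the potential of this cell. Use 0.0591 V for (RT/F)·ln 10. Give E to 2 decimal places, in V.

The Au³⁺/Au couple has the more positive E°, so it is the cathode; Zn²⁺/Zn is the anode.
The standard potential is +1.491 − (−0.755) = +2.246 V and the balanced reaction transfers n = 6 electrons.
Balancing gives 2 Au^3+(aq) + 3 Zn(s) → 2 Au(s) + 3 Zn^2+(aq); hence Q = [Zn^2+(aq)]^3 / [Au^3+(aq)]^2 = 1.2×10^6 (log Q = 6.078).
Applying E = E° − (RT ln10/nF)·log Q gives +2.246 − (0.0591/6)(6.078) = +2.19 V.

+2.19 V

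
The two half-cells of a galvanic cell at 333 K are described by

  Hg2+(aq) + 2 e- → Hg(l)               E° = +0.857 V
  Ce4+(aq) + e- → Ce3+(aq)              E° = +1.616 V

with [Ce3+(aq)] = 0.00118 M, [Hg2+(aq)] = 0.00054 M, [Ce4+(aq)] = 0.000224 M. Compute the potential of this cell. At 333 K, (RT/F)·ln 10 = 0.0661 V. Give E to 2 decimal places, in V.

Since E°(Ce⁴⁺/Ce³⁺) > E°(Hg²⁺/Hg), Ce⁴⁺/Ce³⁺ serves as the cathode.
The standard potential is +1.616 − (+0.857) = +0.759 V and the balanced reaction transfers n = 2 electrons.
Balancing gives 2 Ce4+(aq) + Hg(l) → 2 Ce3+(aq) + Hg2+(aq); hence Q = ([Ce3+(aq)]^2·[Hg2+(aq)]) / [Ce4+(aq)]^2 = 0.015 (log Q = −1.824).
E = E° − (0.0661/n)·log Q = +0.759 − (0.0661/2)(−1.824) = +0.82 V.

+0.82 V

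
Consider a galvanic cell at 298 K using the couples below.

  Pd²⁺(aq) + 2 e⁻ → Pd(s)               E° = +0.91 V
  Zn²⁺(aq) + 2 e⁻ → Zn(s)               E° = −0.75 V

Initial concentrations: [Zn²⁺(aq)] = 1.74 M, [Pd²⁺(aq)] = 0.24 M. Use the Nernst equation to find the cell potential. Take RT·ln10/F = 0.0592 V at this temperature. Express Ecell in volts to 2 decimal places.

+1.63 V

The Pd²⁺/Pd couple has the more positive E°, so it is the cathode; Zn²⁺/Zn is the anode.
The standard potential is +0.91 − (−0.75) = +1.66 V and the balanced reaction transfers n = 2 electrons.
The balanced reaction is Pd²⁺(aq) + Zn(s) → Pd(s) + Zn²⁺(aq), so Q = [Zn²⁺(aq)] / [Pd²⁺(aq)] = 7.25 and log Q = 0.860.
E = E° − (0.0592/n)·log Q = +1.66 − (0.0592/2)(0.860) = +1.63 V.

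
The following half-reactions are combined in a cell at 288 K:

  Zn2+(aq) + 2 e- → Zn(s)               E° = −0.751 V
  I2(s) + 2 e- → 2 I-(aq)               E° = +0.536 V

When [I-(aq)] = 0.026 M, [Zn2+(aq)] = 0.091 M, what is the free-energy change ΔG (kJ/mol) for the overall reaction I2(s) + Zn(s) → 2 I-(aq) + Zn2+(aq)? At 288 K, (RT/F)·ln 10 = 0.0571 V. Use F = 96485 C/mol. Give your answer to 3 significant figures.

With I₂/I⁻ reduced at the cathode, E°cell = +0.536 − (−0.751) = +1.287 V and n = 2.
Q = [I-(aq)]^2·[Zn2+(aq)] = 6.15×10^−5, so log Q = −4.211 and E = +1.287 − (0.0571/2)(−4.211) = +1.4072 V.
Then ΔG = −nFE = −2 × 96485 × +1.4072 J/mol = −272 kJ/mol.

−272 kJ/mol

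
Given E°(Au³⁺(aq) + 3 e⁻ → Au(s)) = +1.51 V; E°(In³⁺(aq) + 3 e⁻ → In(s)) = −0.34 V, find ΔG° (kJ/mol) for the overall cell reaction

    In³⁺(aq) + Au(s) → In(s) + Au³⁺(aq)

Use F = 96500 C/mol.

+536 kJ/mol

In the reaction as written In³⁺(aq) is reduced, so the In³⁺/In couple is the cathode and Au³⁺/Au is the anode.
E°cell = −0.34 − (+1.51) = −1.85 V; balancing electrons gives n = 3.
ΔG° = −nFE°cell = −(3)(96500)(−1.85) J/mol = +536 kJ/mol.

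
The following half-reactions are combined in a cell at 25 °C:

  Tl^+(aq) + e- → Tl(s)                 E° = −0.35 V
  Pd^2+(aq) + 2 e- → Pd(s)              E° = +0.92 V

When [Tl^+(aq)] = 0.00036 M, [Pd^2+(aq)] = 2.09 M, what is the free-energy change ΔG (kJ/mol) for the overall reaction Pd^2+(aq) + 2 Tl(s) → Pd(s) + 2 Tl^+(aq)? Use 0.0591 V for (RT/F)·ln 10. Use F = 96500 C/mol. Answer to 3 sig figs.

The standard cell potential is +0.92 − (−0.35) = +1.27 V, with n = 2 electrons in the balanced equation.
The reaction quotient is [Tl^+(aq)]^2 / [Pd^2+(aq)] = 6.2×10^−8; by Nernst, E = +1.27 − (0.0591/2)(−7.208) = +1.4830 V.
ΔG = −nFE = −(2)(96500)(+1.4830) J/mol = −286 kJ/mol.

−286 kJ/mol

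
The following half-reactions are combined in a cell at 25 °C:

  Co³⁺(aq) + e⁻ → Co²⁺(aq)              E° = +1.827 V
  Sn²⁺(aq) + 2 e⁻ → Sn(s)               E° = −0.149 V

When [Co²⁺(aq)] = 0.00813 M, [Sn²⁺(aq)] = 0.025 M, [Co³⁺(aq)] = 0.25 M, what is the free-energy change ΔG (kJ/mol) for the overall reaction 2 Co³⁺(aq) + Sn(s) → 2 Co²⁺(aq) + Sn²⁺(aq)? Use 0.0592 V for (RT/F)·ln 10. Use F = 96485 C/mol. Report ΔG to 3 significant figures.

With Co³⁺/Co²⁺ reduced at the cathode, E°cell = +1.827 − (−0.149) = +1.976 V and n = 2.
Here Q = ([Co²⁺(aq)]^2·[Sn²⁺(aq)]) / [Co³⁺(aq)]^2 = 2.64×10^−5 (log Q = −4.578), giving E = +1.976 − (0.0592/2)·(−4.578) = +2.1115 V.
ΔG = −nFE = −(2)(96485)(+2.1115) J/mol = −407 kJ/mol.

−407 kJ/mol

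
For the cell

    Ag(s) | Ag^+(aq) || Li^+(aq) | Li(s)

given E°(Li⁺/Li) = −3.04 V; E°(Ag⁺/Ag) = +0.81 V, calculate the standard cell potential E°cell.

By convention the left-hand electrode in cell notation is the anode (oxidation) and the right-hand electrode is the cathode (reduction).
E°cell = E°(right) − E°(left) = −3.04 − (+0.81) = −3.85 V.
The negative sign shows that, as written, the cell would require an external voltage to drive the reaction.

−3.85 V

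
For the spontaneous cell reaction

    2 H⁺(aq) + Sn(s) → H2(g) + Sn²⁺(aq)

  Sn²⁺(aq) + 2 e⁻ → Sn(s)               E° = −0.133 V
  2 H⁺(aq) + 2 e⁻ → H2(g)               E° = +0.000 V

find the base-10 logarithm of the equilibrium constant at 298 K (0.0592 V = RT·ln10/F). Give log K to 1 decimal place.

log K = 4.5

The 2H⁺/H₂ couple is reduced (cathode); E°cell = +0.000 − (−0.133) = +0.133 V with n = 2.
At equilibrium E = 0, so log K = nE°cell / 0.0592 = (2)(+0.133) / 0.0592 = 4.5.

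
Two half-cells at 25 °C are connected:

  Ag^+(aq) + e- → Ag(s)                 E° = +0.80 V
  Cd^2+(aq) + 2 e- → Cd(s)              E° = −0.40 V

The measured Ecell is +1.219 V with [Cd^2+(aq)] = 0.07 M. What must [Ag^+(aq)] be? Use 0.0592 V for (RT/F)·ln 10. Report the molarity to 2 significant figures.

The Ag⁺/Ag couple has the larger reduction potential, so it is the cathode: E°cell = +0.80 − (−0.40) = +1.20 V and n = 2.
Since E = E° − (0.0592/n)·log Q, log Q = n(E° − E)/0.0592 = −0.642.
Balancing electrons gives 2 Ag^+(aq) + Cd(s) → 2 Ag(s) + Cd^2+(aq); thus Q = [Cd^2+(aq)] / [Ag^+(aq)]^2.
Substituting the known concentrations and solving, log [Ag^+(aq)] = −0.256 and [Ag^+(aq)] = 0.55 M.

0.55 M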